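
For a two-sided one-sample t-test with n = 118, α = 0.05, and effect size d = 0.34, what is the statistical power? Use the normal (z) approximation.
Power ≈ 0.96

Power calculation (one-sample t-test, normal approximation):
z_β = d · √n - z_{α/2}
z_β = 0.34 · √118 - 1.960
z_β = 0.34 · 10.863 - 1.960
z_β = 1.733

Power = Φ(z_β) = Φ(1.733) ≈ 0.958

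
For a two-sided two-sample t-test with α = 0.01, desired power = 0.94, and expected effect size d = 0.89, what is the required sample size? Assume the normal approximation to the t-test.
n = 44 per group

Sample size formula (two-sample t-test, normal approximation):
n = 2 · ((z_{α/2} + z_β) / d)²

z_{α/2} = 2.576 (for α = 0.01, two-sided)
z_β = 1.555 (for power = 0.94)
d = 0.89

n = 2 · ((2.576 + 1.555) / 0.89)²
n = 2 · (4.642)²
n ≈ 43.10
Round up to the next whole number: n = 44 per group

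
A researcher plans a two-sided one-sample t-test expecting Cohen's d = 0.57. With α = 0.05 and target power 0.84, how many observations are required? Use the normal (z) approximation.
n = 27

Sample size formula (one-sample t-test, normal approximation):
n = ((z_{α/2} + z_β) / d)²

z_{α/2} = 1.960 (for α = 0.05, two-sided)
z_β = 0.994 (for power = 0.84)
d = 0.57

n = ((1.960 + 0.994) / 0.57)²
n = (5.182)²
n ≈ 26.85
Round up to the next whole number: n = 27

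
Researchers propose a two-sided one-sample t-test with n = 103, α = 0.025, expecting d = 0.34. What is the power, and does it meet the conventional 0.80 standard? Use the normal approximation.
Power ≈ 0.89; the study is adequately powered (power ≥ 0.80)

Power calculation (one-sample t-test, normal approximation):
z_β = d · √n - z_{α/2}
z_β = 0.34 · √103 - 2.241
z_β = 0.34 · 10.149 - 2.241
z_β = 1.209

Power = Φ(z_β) = Φ(1.209) ≈ 0.887

Effect size d = 0.34 is small by Cohen's convention (0.2/0.5/0.8).

Threshold: power ≥ 0.80 is conventionally adequate.
Power ≈ 0.89 → the study is adequately powered (power ≥ 0.80).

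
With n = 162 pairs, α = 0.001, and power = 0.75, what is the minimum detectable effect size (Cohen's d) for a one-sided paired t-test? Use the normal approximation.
d ≈ 0.30

Minimum detectable effect (paired t-test, normal approximation):
d = (z_α + z_β) / √n
d = (3.090 + 0.674) / √162
d = 3.765 / 12.728
d ≈ 0.30

By Cohen's convention (0.2 small / 0.5 medium / 0.8 large): small effect.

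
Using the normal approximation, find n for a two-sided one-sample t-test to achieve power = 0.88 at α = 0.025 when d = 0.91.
n = 15

Sample size formula (one-sample t-test, normal approximation):
n = ((z_{α/2} + z_β) / d)²

z_{α/2} = 2.241 (for α = 0.025, two-sided)
z_β = 1.175 (for power = 0.88)
d = 0.91

n = ((2.241 + 1.175) / 0.91)²
n = (3.754)²
n ≈ 14.09
Round up to the next whole number: n = 15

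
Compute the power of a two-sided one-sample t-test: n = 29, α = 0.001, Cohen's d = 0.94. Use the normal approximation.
Power ≈ 0.96

Power calculation (one-sample t-test, normal approximation):
z_β = d · √n - z_{α/2}
z_β = 0.94 · √29 - 3.291
z_β = 0.94 · 5.385 - 3.291
z_β = 1.772

Power = Φ(z_β) = Φ(1.772) ≈ 0.962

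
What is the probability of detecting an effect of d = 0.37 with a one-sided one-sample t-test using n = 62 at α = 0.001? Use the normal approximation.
Power ≈ 0.43

Power calculation (one-sample t-test, normal approximation):
z_β = d · √n - z_α
z_β = 0.37 · √62 - 3.090
z_β = 0.37 · 7.874 - 3.090
z_β = -0.177

Power = Φ(z_β) = Φ(-0.177) ≈ 0.430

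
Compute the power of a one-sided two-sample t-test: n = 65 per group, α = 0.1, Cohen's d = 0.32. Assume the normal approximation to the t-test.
Power ≈ 0.71

Power calculation (two-sample t-test, normal approximation):
z_β = d · √(n/2) - z_α
z_β = 0.32 · √(65/2) - 1.282
z_β = 0.32 · 5.701 - 1.282
z_β = 0.543

Power = Φ(z_β) = Φ(0.543) ≈ 0.706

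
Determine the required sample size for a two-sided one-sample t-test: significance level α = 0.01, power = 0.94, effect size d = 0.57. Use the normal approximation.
n = 53

Sample size formula (one-sample t-test, normal approximation):
n = ((z_{α/2} + z_β) / d)²

z_{α/2} = 2.576 (for α = 0.01, two-sided)
z_β = 1.555 (for power = 0.94)
d = 0.57

n = ((2.576 + 1.555) / 0.57)²
n = (7.247)²
n ≈ 52.52
Round up to the next whole number: n = 53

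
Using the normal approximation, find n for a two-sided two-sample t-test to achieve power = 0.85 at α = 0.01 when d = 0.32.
n = 255 per group

Sample size formula (two-sample t-test, normal approximation):
n = 2 · ((z_{α/2} + z_β) / d)²

z_{α/2} = 2.576 (for α = 0.01, two-sided)
z_β = 1.036 (for power = 0.85)
d = 0.32

n = 2 · ((2.576 + 1.036) / 0.32)²
n = 2 · (11.288)²
n ≈ 254.84
Round up to the next whole number: n = 255 per group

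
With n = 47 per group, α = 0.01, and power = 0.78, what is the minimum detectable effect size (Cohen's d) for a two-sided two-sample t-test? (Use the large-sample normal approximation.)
d ≈ 0.69

Minimum detectable effect (two-sample t-test, normal approximation):
d = (z_{α/2} + z_β) / √(n/2)
d = (2.576 + 0.772) / √(47/2)
d = 3.348 / 4.848
d ≈ 0.69

By Cohen's convention (0.2 small / 0.5 medium / 0.8 large): medium effect.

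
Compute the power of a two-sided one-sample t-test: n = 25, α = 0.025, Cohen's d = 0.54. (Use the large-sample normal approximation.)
Power ≈ 0.68

Power calculation (one-sample t-test, normal approximation):
z_β = d · √n - z_{α/2}
z_β = 0.54 · √25 - 2.241
z_β = 0.54 · 5.000 - 2.241
z_β = 0.459

Power = Φ(z_β) = Φ(0.459) ≈ 0.677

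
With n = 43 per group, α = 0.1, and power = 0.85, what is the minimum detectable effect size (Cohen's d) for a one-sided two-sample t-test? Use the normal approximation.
d ≈ 0.50

Minimum detectable effect (two-sample t-test, normal approximation):
d = (z_α + z_β) / √(n/2)
d = (1.282 + 1.036) / √(43/2)
d = 2.318 / 4.637
d ≈ 0.50

By Cohen's convention (0.2 small / 0.5 medium / 0.8 large): medium effect.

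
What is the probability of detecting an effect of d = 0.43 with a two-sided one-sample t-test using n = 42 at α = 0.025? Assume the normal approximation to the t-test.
Power ≈ 0.71

Power calculation (one-sample t-test, normal approximation):
z_β = d · √n - z_{α/2}
z_β = 0.43 · √42 - 2.241
z_β = 0.43 · 6.481 - 2.241
z_β = 0.545

Power = Φ(z_β) = Φ(0.545) ≈ 0.707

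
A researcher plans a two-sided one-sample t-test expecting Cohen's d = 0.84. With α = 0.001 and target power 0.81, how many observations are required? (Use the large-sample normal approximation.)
n = 25

Sample size formula (one-sample t-test, normal approximation):
n = ((z_{α/2} + z_β) / d)²

z_{α/2} = 3.291 (for α = 0.001, two-sided)
z_β = 0.878 (for power = 0.81)
d = 0.84

n = ((3.291 + 0.878) / 0.84)²
n = (4.963)²
n ≈ 24.63
Round up to the next whole number: n = 25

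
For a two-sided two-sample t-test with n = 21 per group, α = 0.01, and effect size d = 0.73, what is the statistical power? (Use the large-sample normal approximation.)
Power ≈ 0.42

Power calculation (two-sample t-test, normal approximation):
z_β = d · √(n/2) - z_{α/2}
z_β = 0.73 · √(21/2) - 2.576
z_β = 0.73 · 3.240 - 2.576
z_β = -0.210

Power = Φ(z_β) = Φ(-0.210) ≈ 0.417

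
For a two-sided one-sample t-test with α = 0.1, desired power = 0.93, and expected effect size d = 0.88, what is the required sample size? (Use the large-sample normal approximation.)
n = 13

Sample size formula (one-sample t-test, normal approximation):
n = ((z_{α/2} + z_β) / d)²

z_{α/2} = 1.645 (for α = 0.1, two-sided)
z_β = 1.476 (for power = 0.93)
d = 0.88

n = ((1.645 + 1.476) / 0.88)²
n = (3.547)²
n ≈ 12.58
Round up to the next whole number: n = 13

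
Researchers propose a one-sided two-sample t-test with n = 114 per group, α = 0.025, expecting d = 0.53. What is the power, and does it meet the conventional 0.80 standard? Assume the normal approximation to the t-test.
Power ≈ 0.98; the study is adequately powered (power ≥ 0.80)

Power calculation (two-sample t-test, normal approximation):
z_β = d · √(n/2) - z_α
z_β = 0.53 · √(114/2) - 1.960
z_β = 0.53 · 7.550 - 1.960
z_β = 2.041

Power = Φ(z_β) = Φ(2.041) ≈ 0.979

Effect size d = 0.53 is medium by Cohen's convention (0.2/0.5/0.8).

Threshold: power ≥ 0.80 is conventionally adequate.
Power ≈ 0.98 → the study is adequately powered (power ≥ 0.80).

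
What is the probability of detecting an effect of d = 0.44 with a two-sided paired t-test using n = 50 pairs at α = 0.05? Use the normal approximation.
Power ≈ 0.88

Power calculation (paired t-test, normal approximation):
z_β = d · √n - z_{α/2}
z_β = 0.44 · √50 - 1.960
z_β = 0.44 · 7.071 - 1.960
z_β = 1.151

Power = Φ(z_β) = Φ(1.151) ≈ 0.875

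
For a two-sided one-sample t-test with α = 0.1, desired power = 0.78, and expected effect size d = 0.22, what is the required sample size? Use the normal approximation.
n = 121

Sample size formula (one-sample t-test, normal approximation):
n = ((z_{α/2} + z_β) / d)²

z_{α/2} = 1.645 (for α = 0.1, two-sided)
z_β = 0.772 (for power = 0.78)
d = 0.22

n = ((1.645 + 0.772) / 0.22)²
n = (10.986)²
n ≈ 120.69
Round up to the next whole number: n = 121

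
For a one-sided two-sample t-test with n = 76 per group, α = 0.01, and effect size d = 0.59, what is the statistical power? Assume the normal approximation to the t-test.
Power ≈ 0.91

Power calculation (two-sample t-test, normal approximation):
z_β = d · √(n/2) - z_α
z_β = 0.59 · √(76/2) - 2.326
z_β = 0.59 · 6.164 - 2.326
z_β = 1.311

Power = Φ(z_β) = Φ(1.311) ≈ 0.905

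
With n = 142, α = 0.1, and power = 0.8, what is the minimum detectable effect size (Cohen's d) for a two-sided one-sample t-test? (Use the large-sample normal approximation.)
d ≈ 0.21

Minimum detectable effect (one-sample t-test, normal approximation):
d = (z_{α/2} + z_β) / √n
d = (1.645 + 0.842) / √142
d = 2.486 / 11.916
d ≈ 0.21

By Cohen's convention (0.2 small / 0.5 medium / 0.8 large): small effect.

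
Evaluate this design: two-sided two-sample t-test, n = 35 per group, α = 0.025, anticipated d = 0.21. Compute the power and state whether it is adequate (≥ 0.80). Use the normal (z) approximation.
Power ≈ 0.09; the study is underpowered (power < 0.80)

Power calculation (two-sample t-test, normal approximation):
z_β = d · √(n/2) - z_{α/2}
z_β = 0.21 · √(35/2) - 2.241
z_β = 0.21 · 4.183 - 2.241
z_β = -1.363

Power = Φ(z_β) = Φ(-1.363) ≈ 0.086

Effect size d = 0.21 is small by Cohen's convention (0.2/0.5/0.8).

Threshold: power ≥ 0.80 is conventionally adequate.
Power ≈ 0.09 → the study is underpowered (power < 0.80).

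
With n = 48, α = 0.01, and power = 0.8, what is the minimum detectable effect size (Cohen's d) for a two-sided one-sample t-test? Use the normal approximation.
d ≈ 0.49

Minimum detectable effect (one-sample t-test, normal approximation):
d = (z_{α/2} + z_β) / √n
d = (2.576 + 0.842) / √48
d = 3.417 / 6.928
d ≈ 0.49

By Cohen's convention (0.2 small / 0.5 medium / 0.8 large): small effect.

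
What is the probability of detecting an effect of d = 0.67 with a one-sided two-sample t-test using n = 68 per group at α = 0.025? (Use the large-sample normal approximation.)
Power ≈ 0.97

Power calculation (two-sample t-test, normal approximation):
z_β = d · √(n/2) - z_α
z_β = 0.67 · √(68/2) - 1.960
z_β = 0.67 · 5.831 - 1.960
z_β = 1.947

Power = Φ(z_β) = Φ(1.947) ≈ 0.974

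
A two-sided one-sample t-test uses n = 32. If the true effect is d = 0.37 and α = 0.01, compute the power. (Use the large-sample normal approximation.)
Power ≈ 0.31

Power calculation (one-sample t-test, normal approximation):
z_β = d · √n - z_{α/2}
z_β = 0.37 · √32 - 2.576
z_β = 0.37 · 5.657 - 2.576
z_β = -0.483

Power = Φ(z_β) = Φ(-0.483) ≈ 0.315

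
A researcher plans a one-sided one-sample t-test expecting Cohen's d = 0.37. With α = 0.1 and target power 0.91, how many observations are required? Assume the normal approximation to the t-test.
n = 51

Sample size formula (one-sample t-test, normal approximation):
n = ((z_α + z_β) / d)²

z_α = 1.282 (for α = 0.1, one-sided)
z_β = 1.341 (for power = 0.91)
d = 0.37

n = ((1.282 + 1.341) / 0.37)²
n = (7.089)²
n ≈ 50.25
Round up to the next whole number: n = 51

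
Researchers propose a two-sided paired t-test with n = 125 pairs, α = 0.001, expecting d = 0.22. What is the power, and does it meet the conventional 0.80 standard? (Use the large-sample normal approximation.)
Power ≈ 0.20; the study is underpowered (power < 0.80)

Power calculation (paired t-test, normal approximation):
z_β = d · √n - z_{α/2}
z_β = 0.22 · √125 - 3.291
z_β = 0.22 · 11.180 - 3.291
z_β = -0.831

Power = Φ(z_β) = Φ(-0.831) ≈ 0.203

Effect size d = 0.22 is small by Cohen's convention (0.2/0.5/0.8).

Threshold: power ≥ 0.80 is conventionally adequate.
Power ≈ 0.20 → the study is underpowered (power < 0.80).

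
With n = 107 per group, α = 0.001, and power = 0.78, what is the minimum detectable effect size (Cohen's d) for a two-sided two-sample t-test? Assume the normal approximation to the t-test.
d ≈ 0.56

Minimum detectable effect (two-sample t-test, normal approximation):
d = (z_{α/2} + z_β) / √(n/2)
d = (3.291 + 0.772) / √(107/2)
d = 4.063 / 7.314
d ≈ 0.56

By Cohen's convention (0.2 small / 0.5 medium / 0.8 large): medium effect.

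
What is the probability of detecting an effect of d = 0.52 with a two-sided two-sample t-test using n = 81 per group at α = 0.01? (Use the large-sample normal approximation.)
Power ≈ 0.77

Power calculation (two-sample t-test, normal approximation):
z_β = d · √(n/2) - z_{α/2}
z_β = 0.52 · √(81/2) - 2.576
z_β = 0.52 · 6.364 - 2.576
z_β = 0.733

Power = Φ(z_β) = Φ(0.733) ≈ 0.768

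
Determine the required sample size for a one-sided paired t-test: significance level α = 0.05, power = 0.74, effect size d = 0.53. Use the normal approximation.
n = 19 pairs

Sample size formula (paired t-test, normal approximation):
n = ((z_α + z_β) / d)²

z_α = 1.645 (for α = 0.05, one-sided)
z_β = 0.643 (for power = 0.74)
d = 0.53

n = ((1.645 + 0.643) / 0.53)²
n = (4.317)²
n ≈ 18.64
Round up to the next whole number: n = 19 pairs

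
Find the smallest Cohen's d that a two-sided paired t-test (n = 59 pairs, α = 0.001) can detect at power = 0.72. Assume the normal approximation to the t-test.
d ≈ 0.50

Minimum detectable effect (paired t-test, normal approximation):
d = (z_{α/2} + z_β) / √n
d = (3.291 + 0.583) / √59
d = 3.873 / 7.681
d ≈ 0.50

By Cohen's convention (0.2 small / 0.5 medium / 0.8 large): medium effect.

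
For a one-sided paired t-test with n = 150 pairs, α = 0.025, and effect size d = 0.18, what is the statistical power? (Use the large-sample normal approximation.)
Power ≈ 0.60

Power calculation (paired t-test, normal approximation):
z_β = d · √n - z_α
z_β = 0.18 · √150 - 1.960
z_β = 0.18 · 12.247 - 1.960
z_β = 0.245

Power = Φ(z_β) = Φ(0.245) ≈ 0.597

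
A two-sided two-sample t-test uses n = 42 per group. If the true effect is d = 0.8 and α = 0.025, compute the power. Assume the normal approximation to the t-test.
Power ≈ 0.92

Power calculation (two-sample t-test, normal approximation):
z_β = d · √(n/2) - z_{α/2}
z_β = 0.8 · √(42/2) - 2.241
z_β = 0.8 · 4.583 - 2.241
z_β = 1.425

Power = Φ(z_β) = Φ(1.425) ≈ 0.923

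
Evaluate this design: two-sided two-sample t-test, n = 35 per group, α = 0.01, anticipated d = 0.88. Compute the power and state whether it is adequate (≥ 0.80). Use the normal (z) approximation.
Power ≈ 0.87; the study is adequately powered (power ≥ 0.80)

Power calculation (two-sample t-test, normal approximation):
z_β = d · √(n/2) - z_{α/2}
z_β = 0.88 · √(35/2) - 2.576
z_β = 0.88 · 4.183 - 2.576
z_β = 1.105

Power = Φ(z_β) = Φ(1.105) ≈ 0.866

Effect size d = 0.88 is large by Cohen's convention (0.2/0.5/0.8).

Threshold: power ≥ 0.80 is conventionally adequate.
Power ≈ 0.87 → the study is adequately powered (power ≥ 0.80).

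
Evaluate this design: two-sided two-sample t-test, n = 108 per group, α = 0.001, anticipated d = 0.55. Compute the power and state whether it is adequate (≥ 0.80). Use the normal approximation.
Power ≈ 0.77; the study is underpowered (power < 0.80)

Power calculation (two-sample t-test, normal approximation):
z_β = d · √(n/2) - z_{α/2}
z_β = 0.55 · √(108/2) - 3.291
z_β = 0.55 · 7.348 - 3.291
z_β = 0.751

Power = Φ(z_β) = Φ(0.751) ≈ 0.774

Effect size d = 0.55 is medium by Cohen's convention (0.2/0.5/0.8).

Threshold: power ≥ 0.80 is conventionally adequate.
Power ≈ 0.77 → the study is underpowered (power < 0.80).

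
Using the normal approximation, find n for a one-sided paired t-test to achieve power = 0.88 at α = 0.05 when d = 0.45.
n = 40 pairs

Sample size formula (paired t-test, normal approximation):
n = ((z_α + z_β) / d)²

z_α = 1.645 (for α = 0.05, one-sided)
z_β = 1.175 (for power = 0.88)
d = 0.45

n = ((1.645 + 1.175) / 0.45)²
n = (6.267)²
n ≈ 39.28
Round up to the next whole number: n = 40 pairs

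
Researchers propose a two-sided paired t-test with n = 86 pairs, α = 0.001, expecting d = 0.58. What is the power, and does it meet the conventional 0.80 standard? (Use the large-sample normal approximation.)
Power ≈ 0.98; the study is adequately powered (power ≥ 0.80)

Power calculation (paired t-test, normal approximation):
z_β = d · √n - z_{α/2}
z_β = 0.58 · √86 - 3.291
z_β = 0.58 · 9.274 - 3.291
z_β = 2.088

Power = Φ(z_β) = Φ(2.088) ≈ 0.982

Effect size d = 0.58 is medium by Cohen's convention (0.2/0.5/0.8).

Threshold: power ≥ 0.80 is conventionally adequate.
Power ≈ 0.98 → the study is adequately powered (power ≥ 0.80).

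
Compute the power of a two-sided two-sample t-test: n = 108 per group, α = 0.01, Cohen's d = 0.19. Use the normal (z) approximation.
Power ≈ 0.12

Power calculation (two-sample t-test, normal approximation):
z_β = d · √(n/2) - z_{α/2}
z_β = 0.19 · √(108/2) - 2.576
z_β = 0.19 · 7.348 - 2.576
z_β = -1.180

Power = Φ(z_β) = Φ(-1.180) ≈ 0.119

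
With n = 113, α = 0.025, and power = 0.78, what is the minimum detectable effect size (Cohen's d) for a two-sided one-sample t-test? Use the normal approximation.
d ≈ 0.28

Minimum detectable effect (one-sample t-test, normal approximation):
d = (z_{α/2} + z_β) / √n
d = (2.241 + 0.772) / √113
d = 3.014 / 10.630
d ≈ 0.28

By Cohen's convention (0.2 small / 0.5 medium / 0.8 large): small effect.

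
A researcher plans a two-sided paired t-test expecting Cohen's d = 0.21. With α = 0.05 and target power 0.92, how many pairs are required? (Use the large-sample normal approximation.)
n = 257 pairs

Sample size formula (paired t-test, normal approximation):
n = ((z_{α/2} + z_β) / d)²

z_{α/2} = 1.960 (for α = 0.05, two-sided)
z_β = 1.405 (for power = 0.92)
d = 0.21

n = ((1.960 + 1.405) / 0.21)²
n = (16.024)²
n ≈ 256.77
Round up to the next whole number: n = 257 pairs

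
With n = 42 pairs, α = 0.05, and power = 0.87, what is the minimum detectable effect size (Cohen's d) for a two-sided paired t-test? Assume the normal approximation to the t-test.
d ≈ 0.48

Minimum detectable effect (paired t-test, normal approximation):
d = (z_{α/2} + z_β) / √n
d = (1.960 + 1.126) / √42
d = 3.086 / 6.481
d ≈ 0.48

By Cohen's convention (0.2 small / 0.5 medium / 0.8 large): small effect.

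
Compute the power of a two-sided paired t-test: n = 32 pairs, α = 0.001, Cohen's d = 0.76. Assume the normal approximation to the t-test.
Power ≈ 0.84

Power calculation (paired t-test, normal approximation):
z_β = d · √n - z_{α/2}
z_β = 0.76 · √32 - 3.291
z_β = 0.76 · 5.657 - 3.291
z_β = 1.009

Power = Φ(z_β) = Φ(1.009) ≈ 0.843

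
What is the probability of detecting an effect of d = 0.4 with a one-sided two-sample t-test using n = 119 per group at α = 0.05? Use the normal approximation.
Power ≈ 0.93

Power calculation (two-sample t-test, normal approximation):
z_β = d · √(n/2) - z_α
z_β = 0.4 · √(119/2) - 1.645
z_β = 0.4 · 7.714 - 1.645
z_β = 1.441

Power = Φ(z_β) = Φ(1.441) ≈ 0.925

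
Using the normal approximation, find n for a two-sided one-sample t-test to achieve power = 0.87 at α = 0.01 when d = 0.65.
n = 33

Sample size formula (one-sample t-test, normal approximation):
n = ((z_{α/2} + z_β) / d)²

z_{α/2} = 2.576 (for α = 0.01, two-sided)
z_β = 1.126 (for power = 0.87)
d = 0.65

n = ((2.576 + 1.126) / 0.65)²
n = (5.695)²
n ≈ 32.43
Round up to the next whole number: n = 33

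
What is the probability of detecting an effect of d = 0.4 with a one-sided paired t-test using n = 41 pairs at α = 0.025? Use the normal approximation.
Power ≈ 0.73

Power calculation (paired t-test, normal approximation):
z_β = d · √n - z_α
z_β = 0.4 · √41 - 1.960
z_β = 0.4 · 6.403 - 1.960
z_β = 0.601

Power = Φ(z_β) = Φ(0.601) ≈ 0.726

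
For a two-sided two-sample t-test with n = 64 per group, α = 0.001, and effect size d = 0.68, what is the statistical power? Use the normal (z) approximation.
Power ≈ 0.71

Power calculation (two-sample t-test, normal approximation):
z_β = d · √(n/2) - z_{α/2}
z_β = 0.68 · √(64/2) - 3.291
z_β = 0.68 · 5.657 - 3.291
z_β = 0.556

Power = Φ(z_β) = Φ(0.556) ≈ 0.711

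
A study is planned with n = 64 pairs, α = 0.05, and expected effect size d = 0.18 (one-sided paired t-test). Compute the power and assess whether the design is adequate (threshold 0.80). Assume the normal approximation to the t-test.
Power ≈ 0.42; the study is underpowered (power < 0.80)

Power calculation (paired t-test, normal approximation):
z_β = d · √n - z_α
z_β = 0.18 · √64 - 1.645
z_β = 0.18 · 8.000 - 1.645
z_β = -0.205

Power = Φ(z_β) = Φ(-0.205) ≈ 0.419

Effect size d = 0.18 is very small by Cohen's convention (0.2/0.5/0.8).

Threshold: power ≥ 0.80 is conventionally adequate.
Power ≈ 0.42 → the study is underpowered (power < 0.80).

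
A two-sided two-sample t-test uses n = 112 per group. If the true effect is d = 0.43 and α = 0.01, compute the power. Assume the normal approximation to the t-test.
Power ≈ 0.74

Power calculation (two-sample t-test, normal approximation):
z_β = d · √(n/2) - z_{α/2}
z_β = 0.43 · √(112/2) - 2.576
z_β = 0.43 · 7.483 - 2.576
z_β = 0.642

Power = Φ(z_β) = Φ(0.642) ≈ 0.740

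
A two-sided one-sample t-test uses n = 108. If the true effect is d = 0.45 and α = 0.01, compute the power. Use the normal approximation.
Power ≈ 0.98

Power calculation (one-sample t-test, normal approximation):
z_β = d · √n - z_{α/2}
z_β = 0.45 · √108 - 2.576
z_β = 0.45 · 10.392 - 2.576
z_β = 2.101

Power = Φ(z_β) = Φ(2.101) ≈ 0.982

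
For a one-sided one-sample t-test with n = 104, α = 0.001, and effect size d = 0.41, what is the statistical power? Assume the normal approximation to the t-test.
Power ≈ 0.86

Power calculation (one-sample t-test, normal approximation):
z_β = d · √n - z_α
z_β = 0.41 · √104 - 3.090
z_β = 0.41 · 10.198 - 3.090
z_β = 1.091

Power = Φ(z_β) = Φ(1.091) ≈ 0.862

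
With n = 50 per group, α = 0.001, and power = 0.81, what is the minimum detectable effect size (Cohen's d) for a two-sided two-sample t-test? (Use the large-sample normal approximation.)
d ≈ 0.83

Minimum detectable effect (two-sample t-test, normal approximation):
d = (z_{α/2} + z_β) / √(n/2)
d = (3.291 + 0.878) / √(50/2)
d = 4.168 / 5.000
d ≈ 0.83

By Cohen's convention (0.2 small / 0.5 medium / 0.8 large): large effect.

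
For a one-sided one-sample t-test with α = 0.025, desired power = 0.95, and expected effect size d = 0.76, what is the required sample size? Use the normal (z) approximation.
n = 23

Sample size formula (one-sample t-test, normal approximation):
n = ((z_α + z_β) / d)²

z_α = 1.960 (for α = 0.025, one-sided)
z_β = 1.645 (for power = 0.95)
d = 0.76

n = ((1.960 + 1.645) / 0.76)²
n = (4.743)²
n ≈ 22.50
Round up to the next whole number: n = 23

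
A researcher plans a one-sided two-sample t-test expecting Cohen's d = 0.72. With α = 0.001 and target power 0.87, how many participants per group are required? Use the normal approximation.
n = 69 per group

Sample size formula (two-sample t-test, normal approximation):
n = 2 · ((z_α + z_β) / d)²

z_α = 3.090 (for α = 0.001, one-sided)
z_β = 1.126 (for power = 0.87)
d = 0.72

n = 2 · ((3.090 + 1.126) / 0.72)²
n = 2 · (5.856)²
n ≈ 68.59
Round up to the next whole number: n = 69 per group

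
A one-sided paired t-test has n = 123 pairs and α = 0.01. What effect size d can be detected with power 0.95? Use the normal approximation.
d ≈ 0.36

Minimum detectable effect (paired t-test, normal approximation):
d = (z_α + z_β) / √n
d = (2.326 + 1.645) / √123
d = 3.971 / 11.091
d ≈ 0.36

By Cohen's convention (0.2 small / 0.5 medium / 0.8 large): small effect.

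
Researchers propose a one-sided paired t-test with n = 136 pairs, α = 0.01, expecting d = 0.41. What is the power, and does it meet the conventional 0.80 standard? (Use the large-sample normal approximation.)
Power ≈ 0.99; the study is adequately powered (power ≥ 0.80)

Power calculation (paired t-test, normal approximation):
z_β = d · √n - z_α
z_β = 0.41 · √136 - 2.326
z_β = 0.41 · 11.662 - 2.326
z_β = 2.455

Power = Φ(z_β) = Φ(2.455) ≈ 0.993

Effect size d = 0.41 is small by Cohen's convention (0.2/0.5/0.8).

Threshold: power ≥ 0.80 is conventionally adequate.
Power ≈ 0.99 → the study is adequately powered (power ≥ 0.80).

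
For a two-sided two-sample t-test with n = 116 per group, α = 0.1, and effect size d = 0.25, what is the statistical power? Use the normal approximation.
Power ≈ 0.60

Power calculation (two-sample t-test, normal approximation):
z_β = d · √(n/2) - z_{α/2}
z_β = 0.25 · √(116/2) - 1.645
z_β = 0.25 · 7.616 - 1.645
z_β = 0.259

Power = Φ(z_β) = Φ(0.259) ≈ 0.602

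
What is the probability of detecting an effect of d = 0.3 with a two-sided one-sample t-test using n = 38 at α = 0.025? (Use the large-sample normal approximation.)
Power ≈ 0.35

Power calculation (one-sample t-test, normal approximation):
z_β = d · √n - z_{α/2}
z_β = 0.3 · √38 - 2.241
z_β = 0.3 · 6.164 - 2.241
z_β = -0.392

Power = Φ(z_β) = Φ(-0.392) ≈ 0.348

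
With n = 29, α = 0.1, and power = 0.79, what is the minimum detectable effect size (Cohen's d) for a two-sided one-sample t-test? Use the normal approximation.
d ≈ 0.46

Minimum detectable effect (one-sample t-test, normal approximation):
d = (z_{α/2} + z_β) / √n
d = (1.645 + 0.806) / √29
d = 2.451 / 5.385
d ≈ 0.46

By Cohen's convention (0.2 small / 0.5 medium / 0.8 large): small effect.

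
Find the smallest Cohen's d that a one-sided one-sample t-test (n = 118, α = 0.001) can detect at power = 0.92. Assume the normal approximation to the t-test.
d ≈ 0.41

Minimum detectable effect (one-sample t-test, normal approximation):
d = (z_α + z_β) / √n
d = (3.090 + 1.405) / √118
d = 4.495 / 10.863
d ≈ 0.41

By Cohen's convention (0.2 small / 0.5 medium / 0.8 large): small effect.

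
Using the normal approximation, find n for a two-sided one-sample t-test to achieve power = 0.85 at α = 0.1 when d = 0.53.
n = 26

Sample size formula (one-sample t-test, normal approximation):
n = ((z_{α/2} + z_β) / d)²

z_{α/2} = 1.645 (for α = 0.1, two-sided)
z_β = 1.036 (for power = 0.85)
d = 0.53

n = ((1.645 + 1.036) / 0.53)²
n = (5.058)²
n ≈ 25.58
Round up to the next whole number: n = 26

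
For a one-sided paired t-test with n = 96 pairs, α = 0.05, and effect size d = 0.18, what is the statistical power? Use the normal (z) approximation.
Power ≈ 0.55

Power calculation (paired t-test, normal approximation):
z_β = d · √n - z_α
z_β = 0.18 · √96 - 1.645
z_β = 0.18 · 9.798 - 1.645
z_β = 0.119

Power = Φ(z_β) = Φ(0.119) ≈ 0.547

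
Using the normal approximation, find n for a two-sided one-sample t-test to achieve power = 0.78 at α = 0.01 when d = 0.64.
n = 28

Sample size formula (one-sample t-test, normal approximation):
n = ((z_{α/2} + z_β) / d)²

z_{α/2} = 2.576 (for α = 0.01, two-sided)
z_β = 0.772 (for power = 0.78)
d = 0.64

n = ((2.576 + 0.772) / 0.64)²
n = (5.231)²
n ≈ 27.36
Round up to the next whole number: n = 28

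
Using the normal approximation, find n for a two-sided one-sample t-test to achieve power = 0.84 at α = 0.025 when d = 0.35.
n = 86

Sample size formula (one-sample t-test, normal approximation):
n = ((z_{α/2} + z_β) / d)²

z_{α/2} = 2.241 (for α = 0.025, two-sided)
z_β = 0.994 (for power = 0.84)
d = 0.35

n = ((2.241 + 0.994) / 0.35)²
n = (9.243)²
n ≈ 85.43
Round up to the next whole number: n = 86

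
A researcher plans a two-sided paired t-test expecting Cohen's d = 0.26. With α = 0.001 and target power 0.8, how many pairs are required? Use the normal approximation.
n = 253 pairs

Sample size formula (paired t-test, normal approximation):
n = ((z_{α/2} + z_β) / d)²

z_{α/2} = 3.291 (for α = 0.001, two-sided)
z_β = 0.842 (for power = 0.8)
d = 0.26

n = ((3.291 + 0.842) / 0.26)²
n = (15.896)²
n ≈ 252.68
Round up to the next whole number: n = 253 pairs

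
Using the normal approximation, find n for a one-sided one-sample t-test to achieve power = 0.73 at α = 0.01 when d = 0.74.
n = 16

Sample size formula (one-sample t-test, normal approximation):
n = ((z_α + z_β) / d)²

z_α = 2.326 (for α = 0.01, one-sided)
z_β = 0.613 (for power = 0.73)
d = 0.74

n = ((2.326 + 0.613) / 0.74)²
n = (3.972)²
n ≈ 15.78
Round up to the next whole number: n = 16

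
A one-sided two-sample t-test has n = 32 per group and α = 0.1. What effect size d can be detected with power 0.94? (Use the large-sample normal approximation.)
d ≈ 0.71

Minimum detectable effect (two-sample t-test, normal approximation):
d = (z_α + z_β) / √(n/2)
d = (1.282 + 1.555) / √(32/2)
d = 2.836 / 4.000
d ≈ 0.71

By Cohen's convention (0.2 small / 0.5 medium / 0.8 large): medium effect.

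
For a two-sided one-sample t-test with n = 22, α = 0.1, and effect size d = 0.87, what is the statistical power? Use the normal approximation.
Power ≈ 0.99

Power calculation (one-sample t-test, normal approximation):
z_β = d · √n - z_{α/2}
z_β = 0.87 · √22 - 1.645
z_β = 0.87 · 4.690 - 1.645
z_β = 2.436

Power = Φ(z_β) = Φ(2.436) ≈ 0.993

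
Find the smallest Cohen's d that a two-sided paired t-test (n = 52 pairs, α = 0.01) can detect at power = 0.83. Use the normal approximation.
d ≈ 0.49

Minimum detectable effect (paired t-test, normal approximation):
d = (z_{α/2} + z_β) / √n
d = (2.576 + 0.954) / √52
d = 3.530 / 7.211
d ≈ 0.49

By Cohen's convention (0.2 small / 0.5 medium / 0.8 large): small effect.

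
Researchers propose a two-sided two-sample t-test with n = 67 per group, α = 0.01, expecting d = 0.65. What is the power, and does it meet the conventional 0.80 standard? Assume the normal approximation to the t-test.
Power ≈ 0.88; the study is adequately powered (power ≥ 0.80)

Power calculation (two-sample t-test, normal approximation):
z_β = d · √(n/2) - z_{α/2}
z_β = 0.65 · √(67/2) - 2.576
z_β = 0.65 · 5.788 - 2.576
z_β = 1.186

Power = Φ(z_β) = Φ(1.186) ≈ 0.882

Effect size d = 0.65 is medium by Cohen's convention (0.2/0.5/0.8).

Threshold: power ≥ 0.80 is conventionally adequate.
Power ≈ 0.88 → the study is adequately powered (power ≥ 0.80).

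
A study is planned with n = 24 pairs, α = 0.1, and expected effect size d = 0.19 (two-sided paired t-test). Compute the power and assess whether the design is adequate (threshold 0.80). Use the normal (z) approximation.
Power ≈ 0.24; the study is underpowered (power < 0.80)

Power calculation (paired t-test, normal approximation):
z_β = d · √n - z_{α/2}
z_β = 0.19 · √24 - 1.645
z_β = 0.19 · 4.899 - 1.645
z_β = -0.714

Power = Φ(z_β) = Φ(-0.714) ≈ 0.238

Effect size d = 0.19 is very small by Cohen's convention (0.2/0.5/0.8).

Threshold: power ≥ 0.80 is conventionally adequate.
Power ≈ 0.24 → the study is underpowered (power < 0.80).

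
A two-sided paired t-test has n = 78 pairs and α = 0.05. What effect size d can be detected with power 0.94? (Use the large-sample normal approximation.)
d ≈ 0.40

Minimum detectable effect (paired t-test, normal approximation):
d = (z_{α/2} + z_β) / √n
d = (1.960 + 1.555) / √78
d = 3.515 / 8.832
d ≈ 0.40

By Cohen's convention (0.2 small / 0.5 medium / 0.8 large): small effect.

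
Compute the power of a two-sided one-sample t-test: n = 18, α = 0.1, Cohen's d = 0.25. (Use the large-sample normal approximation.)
Power ≈ 0.28

Power calculation (one-sample t-test, normal approximation):
z_β = d · √n - z_{α/2}
z_β = 0.25 · √18 - 1.645
z_β = 0.25 · 4.243 - 1.645
z_β = -0.584

Power = Φ(z_β) = Φ(-0.584) ≈ 0.280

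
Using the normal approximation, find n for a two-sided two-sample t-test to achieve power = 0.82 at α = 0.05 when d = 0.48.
n = 72 per group

Sample size formula (two-sample t-test, normal approximation):
n = 2 · ((z_{α/2} + z_β) / d)²

z_{α/2} = 1.960 (for α = 0.05, two-sided)
z_β = 0.915 (for power = 0.82)
d = 0.48

n = 2 · ((1.960 + 0.915) / 0.48)²
n = 2 · (5.990)²
n ≈ 71.76
Round up to the next whole number: n = 72 per group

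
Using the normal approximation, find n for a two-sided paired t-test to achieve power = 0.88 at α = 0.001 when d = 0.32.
n = 195 pairs

Sample size formula (paired t-test, normal approximation):
n = ((z_{α/2} + z_β) / d)²

z_{α/2} = 3.291 (for α = 0.001, two-sided)
z_β = 1.175 (for power = 0.88)
d = 0.32

n = ((3.291 + 1.175) / 0.32)²
n = (13.956)²
n ≈ 194.77
Round up to the next whole number: n = 195 pairs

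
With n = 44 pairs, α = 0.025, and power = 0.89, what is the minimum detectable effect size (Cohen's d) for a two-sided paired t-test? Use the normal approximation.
d ≈ 0.52

Minimum detectable effect (paired t-test, normal approximation):
d = (z_{α/2} + z_β) / √n
d = (2.241 + 1.227) / √44
d = 3.468 / 6.633
d ≈ 0.52

By Cohen's convention (0.2 small / 0.5 medium / 0.8 large): medium effect.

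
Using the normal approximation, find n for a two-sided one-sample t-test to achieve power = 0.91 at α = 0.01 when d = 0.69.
n = 33

Sample size formula (one-sample t-test, normal approximation):
n = ((z_{α/2} + z_β) / d)²

z_{α/2} = 2.576 (for α = 0.01, two-sided)
z_β = 1.341 (for power = 0.91)
d = 0.69

n = ((2.576 + 1.341) / 0.69)²
n = (5.677)²
n ≈ 32.23
Round up to the next whole number: n = 33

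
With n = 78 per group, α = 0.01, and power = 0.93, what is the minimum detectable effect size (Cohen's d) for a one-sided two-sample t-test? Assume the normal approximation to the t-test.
d ≈ 0.61

Minimum detectable effect (two-sample t-test, normal approximation):
d = (z_α + z_β) / √(n/2)
d = (2.326 + 1.476) / √(78/2)
d = 3.802 / 6.245
d ≈ 0.61

By Cohen's convention (0.2 small / 0.5 medium / 0.8 large): medium effect.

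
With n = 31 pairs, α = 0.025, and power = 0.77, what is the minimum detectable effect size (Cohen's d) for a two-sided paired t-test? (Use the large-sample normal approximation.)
d ≈ 0.54

Minimum detectable effect (paired t-test, normal approximation):
d = (z_{α/2} + z_β) / √n
d = (2.241 + 0.739) / √31
d = 2.980 / 5.568
d ≈ 0.54

By Cohen's convention (0.2 small / 0.5 medium / 0.8 large): medium effect.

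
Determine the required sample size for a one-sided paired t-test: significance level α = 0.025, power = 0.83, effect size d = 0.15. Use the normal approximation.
n = 378 pairs

Sample size formula (paired t-test, normal approximation):
n = ((z_α + z_β) / d)²

z_α = 1.960 (for α = 0.025, one-sided)
z_β = 0.954 (for power = 0.83)
d = 0.15

n = ((1.960 + 0.954) / 0.15)²
n = (19.427)²
n ≈ 377.41
Round up to the next whole number: n = 378 pairs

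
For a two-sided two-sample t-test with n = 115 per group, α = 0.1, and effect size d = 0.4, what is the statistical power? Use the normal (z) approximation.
Power ≈ 0.92

Power calculation (two-sample t-test, normal approximation):
z_β = d · √(n/2) - z_{α/2}
z_β = 0.4 · √(115/2) - 1.645
z_β = 0.4 · 7.583 - 1.645
z_β = 1.388

Power = Φ(z_β) = Φ(1.388) ≈ 0.917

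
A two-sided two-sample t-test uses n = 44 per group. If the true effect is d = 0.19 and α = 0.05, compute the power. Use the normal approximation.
Power ≈ 0.14

Power calculation (two-sample t-test, normal approximation):
z_β = d · √(n/2) - z_{α/2}
z_β = 0.19 · √(44/2) - 1.960
z_β = 0.19 · 4.690 - 1.960
z_β = -1.069

Power = Φ(z_β) = Φ(-1.069) ≈ 0.143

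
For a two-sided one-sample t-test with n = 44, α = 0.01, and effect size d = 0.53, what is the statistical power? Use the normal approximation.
Power ≈ 0.83

Power calculation (one-sample t-test, normal approximation):
z_β = d · √n - z_{α/2}
z_β = 0.53 · √44 - 2.576
z_β = 0.53 · 6.633 - 2.576
z_β = 0.940

Power = Φ(z_β) = Φ(0.940) ≈ 0.826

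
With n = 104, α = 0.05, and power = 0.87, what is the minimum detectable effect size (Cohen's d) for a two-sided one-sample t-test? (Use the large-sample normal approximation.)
d ≈ 0.30

Minimum detectable effect (one-sample t-test, normal approximation):
d = (z_{α/2} + z_β) / √n
d = (1.960 + 1.126) / √104
d = 3.086 / 10.198
d ≈ 0.30

By Cohen's convention (0.2 small / 0.5 medium / 0.8 large): small effect.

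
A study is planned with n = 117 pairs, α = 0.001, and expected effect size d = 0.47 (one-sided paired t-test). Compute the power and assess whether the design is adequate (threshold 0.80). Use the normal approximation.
Power ≈ 0.98; the study is adequately powered (power ≥ 0.80)

Power calculation (paired t-test, normal approximation):
z_β = d · √n - z_α
z_β = 0.47 · √117 - 3.090
z_β = 0.47 · 10.817 - 3.090
z_β = 1.994

Power = Φ(z_β) = Φ(1.994) ≈ 0.977

Effect size d = 0.47 is small by Cohen's convention (0.2/0.5/0.8).

Threshold: power ≥ 0.80 is conventionally adequate.
Power ≈ 0.98 → the study is adequately powered (power ≥ 0.80).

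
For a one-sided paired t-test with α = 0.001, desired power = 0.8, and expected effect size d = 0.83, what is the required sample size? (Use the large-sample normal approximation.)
n = 23 pairs

Sample size formula (paired t-test, normal approximation):
n = ((z_α + z_β) / d)²

z_α = 3.090 (for α = 0.001, one-sided)
z_β = 0.842 (for power = 0.8)
d = 0.83

n = ((3.090 + 0.842) / 0.83)²
n = (4.737)²
n ≈ 22.44
Round up to the next whole number: n = 23 pairs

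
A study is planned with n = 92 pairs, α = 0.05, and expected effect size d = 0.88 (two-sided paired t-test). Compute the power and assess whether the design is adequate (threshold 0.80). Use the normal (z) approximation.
Power ≈ 1.00; the study is adequately powered (power ≥ 0.80)

Power calculation (paired t-test, normal approximation):
z_β = d · √n - z_{α/2}
z_β = 0.88 · √92 - 1.960
z_β = 0.88 · 9.592 - 1.960
z_β = 6.481

Power = Φ(z_β) = Φ(6.481) ≈ 1.000

Effect size d = 0.88 is large by Cohen's convention (0.2/0.5/0.8).

Threshold: power ≥ 0.80 is conventionally adequate.
Power ≈ 1.00 → the study is adequately powered (power ≥ 0.80).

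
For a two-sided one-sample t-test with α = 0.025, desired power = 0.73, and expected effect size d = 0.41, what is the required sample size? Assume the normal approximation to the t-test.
n = 49

Sample size formula (one-sample t-test, normal approximation):
n = ((z_{α/2} + z_β) / d)²

z_{α/2} = 2.241 (for α = 0.025, two-sided)
z_β = 0.613 (for power = 0.73)
d = 0.41

n = ((2.241 + 0.613) / 0.41)²
n = (6.961)²
n ≈ 48.46
Round up to the next whole number: n = 49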